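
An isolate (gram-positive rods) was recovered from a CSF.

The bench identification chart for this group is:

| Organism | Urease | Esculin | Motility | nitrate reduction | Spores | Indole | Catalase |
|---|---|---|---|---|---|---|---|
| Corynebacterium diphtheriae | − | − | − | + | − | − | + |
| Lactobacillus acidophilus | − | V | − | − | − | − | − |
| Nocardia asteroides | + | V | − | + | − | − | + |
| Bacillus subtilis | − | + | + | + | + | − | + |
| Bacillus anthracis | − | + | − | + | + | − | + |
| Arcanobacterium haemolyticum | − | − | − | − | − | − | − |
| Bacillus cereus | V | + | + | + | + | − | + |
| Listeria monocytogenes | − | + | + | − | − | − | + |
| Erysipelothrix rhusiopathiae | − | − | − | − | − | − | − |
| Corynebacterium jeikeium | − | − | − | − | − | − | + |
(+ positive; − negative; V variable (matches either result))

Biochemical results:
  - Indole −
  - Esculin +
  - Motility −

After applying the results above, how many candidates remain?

Motility −: excludes Bacillus subtilis, Bacillus cereus, Listeria monocytogenes — 7 left.
Esculin +: excludes Corynebacterium diphtheriae, Arcanobacterium haemolyticum, Erysipelothrix rhusiopathiae, Corynebacterium jeikeium — 3 left.
Indole −: all 3 remaining candidates are consistent.
Still consistent: Bacillus anthracis, Lactobacillus acidophilus, Nocardia asteroides.

3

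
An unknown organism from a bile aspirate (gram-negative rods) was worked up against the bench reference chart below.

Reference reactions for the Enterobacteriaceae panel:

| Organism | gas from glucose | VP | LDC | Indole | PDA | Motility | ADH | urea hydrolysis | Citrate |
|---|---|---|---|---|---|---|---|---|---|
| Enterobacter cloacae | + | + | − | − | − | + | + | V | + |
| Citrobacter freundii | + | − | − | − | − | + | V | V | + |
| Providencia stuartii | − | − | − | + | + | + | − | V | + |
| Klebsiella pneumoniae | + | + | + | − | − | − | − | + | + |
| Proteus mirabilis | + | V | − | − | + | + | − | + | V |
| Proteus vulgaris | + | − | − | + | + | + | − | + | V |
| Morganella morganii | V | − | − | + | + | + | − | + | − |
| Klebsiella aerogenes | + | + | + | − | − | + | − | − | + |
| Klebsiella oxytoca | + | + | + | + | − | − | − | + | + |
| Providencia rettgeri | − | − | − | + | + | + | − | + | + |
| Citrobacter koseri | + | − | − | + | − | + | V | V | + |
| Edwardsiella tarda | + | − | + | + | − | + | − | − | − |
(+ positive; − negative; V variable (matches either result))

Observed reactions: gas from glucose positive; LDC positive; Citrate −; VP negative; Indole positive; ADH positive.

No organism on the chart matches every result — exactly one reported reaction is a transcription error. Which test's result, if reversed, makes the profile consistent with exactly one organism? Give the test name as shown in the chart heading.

ADH

As reported, no row in the chart matches all 6 reactions.
Reversing VP → still no organism matches.
Reversing LDC → still no organism matches.
Reversing gas from glucose → still no organism matches.
Reversing Indole → still no organism matches.
Reversing Citrate → still no organism matches.
Reversing ADH (to −) → unique match: Edwardsiella tarda.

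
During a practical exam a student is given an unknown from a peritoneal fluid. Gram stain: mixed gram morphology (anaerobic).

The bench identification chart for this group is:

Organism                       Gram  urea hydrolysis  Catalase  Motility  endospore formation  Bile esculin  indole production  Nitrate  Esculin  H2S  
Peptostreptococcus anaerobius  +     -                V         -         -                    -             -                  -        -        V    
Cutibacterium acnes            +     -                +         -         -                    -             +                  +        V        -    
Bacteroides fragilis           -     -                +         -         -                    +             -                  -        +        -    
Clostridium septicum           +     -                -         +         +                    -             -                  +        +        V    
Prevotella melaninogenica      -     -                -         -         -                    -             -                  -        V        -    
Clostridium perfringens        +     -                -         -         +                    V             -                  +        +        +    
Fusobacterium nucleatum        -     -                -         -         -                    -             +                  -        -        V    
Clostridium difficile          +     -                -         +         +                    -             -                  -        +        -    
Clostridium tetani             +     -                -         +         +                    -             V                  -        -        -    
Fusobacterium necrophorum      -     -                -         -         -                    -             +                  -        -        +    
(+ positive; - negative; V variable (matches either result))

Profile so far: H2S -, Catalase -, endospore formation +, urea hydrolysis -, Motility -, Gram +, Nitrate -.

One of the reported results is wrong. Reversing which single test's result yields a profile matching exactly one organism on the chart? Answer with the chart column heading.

endospore formation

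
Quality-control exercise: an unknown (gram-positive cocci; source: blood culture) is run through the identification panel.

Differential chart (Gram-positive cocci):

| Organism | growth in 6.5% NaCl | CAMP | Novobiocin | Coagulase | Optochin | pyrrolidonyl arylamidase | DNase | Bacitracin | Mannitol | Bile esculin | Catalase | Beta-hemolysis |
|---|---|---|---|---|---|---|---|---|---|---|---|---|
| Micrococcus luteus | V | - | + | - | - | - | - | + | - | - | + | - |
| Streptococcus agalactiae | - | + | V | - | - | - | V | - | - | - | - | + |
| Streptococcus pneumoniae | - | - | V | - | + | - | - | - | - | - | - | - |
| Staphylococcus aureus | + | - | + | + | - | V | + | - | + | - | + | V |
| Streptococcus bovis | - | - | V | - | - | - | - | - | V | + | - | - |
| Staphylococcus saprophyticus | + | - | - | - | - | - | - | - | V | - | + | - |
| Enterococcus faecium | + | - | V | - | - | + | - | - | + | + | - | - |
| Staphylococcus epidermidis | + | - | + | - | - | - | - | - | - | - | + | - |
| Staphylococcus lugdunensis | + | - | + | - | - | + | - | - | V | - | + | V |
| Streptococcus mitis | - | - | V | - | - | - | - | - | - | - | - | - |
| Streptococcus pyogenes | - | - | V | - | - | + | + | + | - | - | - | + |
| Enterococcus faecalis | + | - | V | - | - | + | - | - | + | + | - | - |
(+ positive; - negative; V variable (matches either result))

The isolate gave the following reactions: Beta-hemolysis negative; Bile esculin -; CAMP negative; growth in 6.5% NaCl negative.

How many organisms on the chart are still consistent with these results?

3

CAMP -: excludes Streptococcus agalactiae — 11 left.
Bile esculin -: excludes Streptococcus bovis, Enterococcus faecium, Enterococcus faecalis — 8 left.
Beta-hemolysis -: excludes Streptococcus pyogenes — 7 left.
growth in 6.5% NaCl -: excludes Staphylococcus aureus, Staphylococcus saprophyticus, Staphylococcus epidermidis, Staphylococcus lugdunensis — 3 left.
Still consistent: Micrococcus luteus, Streptococcus mitis, Streptococcus pneumoniae.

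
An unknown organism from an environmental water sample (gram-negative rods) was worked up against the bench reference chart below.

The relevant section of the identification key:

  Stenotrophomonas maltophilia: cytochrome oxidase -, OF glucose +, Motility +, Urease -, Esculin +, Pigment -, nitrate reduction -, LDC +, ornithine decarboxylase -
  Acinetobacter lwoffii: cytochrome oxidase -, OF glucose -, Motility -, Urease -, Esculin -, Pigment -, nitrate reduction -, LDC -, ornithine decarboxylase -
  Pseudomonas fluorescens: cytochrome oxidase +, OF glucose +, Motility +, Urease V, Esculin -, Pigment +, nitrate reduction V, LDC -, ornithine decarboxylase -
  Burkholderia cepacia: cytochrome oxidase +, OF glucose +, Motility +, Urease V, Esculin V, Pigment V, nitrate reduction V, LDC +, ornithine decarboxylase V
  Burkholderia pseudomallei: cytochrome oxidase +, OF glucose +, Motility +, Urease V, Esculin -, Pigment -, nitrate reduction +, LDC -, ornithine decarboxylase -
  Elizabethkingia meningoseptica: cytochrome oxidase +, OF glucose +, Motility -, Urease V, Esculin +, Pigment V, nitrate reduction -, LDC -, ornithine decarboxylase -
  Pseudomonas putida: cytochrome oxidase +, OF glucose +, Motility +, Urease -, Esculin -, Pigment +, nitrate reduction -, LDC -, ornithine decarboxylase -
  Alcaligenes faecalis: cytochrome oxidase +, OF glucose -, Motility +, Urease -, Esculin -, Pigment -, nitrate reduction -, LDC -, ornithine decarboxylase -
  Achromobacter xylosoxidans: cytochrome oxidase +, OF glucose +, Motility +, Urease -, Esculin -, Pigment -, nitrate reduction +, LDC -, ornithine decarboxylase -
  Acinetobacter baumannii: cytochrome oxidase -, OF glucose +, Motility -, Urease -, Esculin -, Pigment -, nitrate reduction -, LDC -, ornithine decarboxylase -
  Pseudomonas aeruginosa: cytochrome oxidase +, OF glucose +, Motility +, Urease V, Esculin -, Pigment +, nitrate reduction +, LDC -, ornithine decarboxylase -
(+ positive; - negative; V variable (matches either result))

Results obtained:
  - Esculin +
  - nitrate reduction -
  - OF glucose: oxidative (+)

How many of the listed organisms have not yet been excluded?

OF glucose +: excludes Acinetobacter lwoffii, Alcaligenes faecalis — 9 left.
Esculin +: excludes 6 organisms — 3 left.
nitrate reduction -: all 3 remaining candidates are consistent.
Still consistent: Burkholderia cepacia, Elizabethkingia meningoseptica, Stenotrophomonas maltophilia.

3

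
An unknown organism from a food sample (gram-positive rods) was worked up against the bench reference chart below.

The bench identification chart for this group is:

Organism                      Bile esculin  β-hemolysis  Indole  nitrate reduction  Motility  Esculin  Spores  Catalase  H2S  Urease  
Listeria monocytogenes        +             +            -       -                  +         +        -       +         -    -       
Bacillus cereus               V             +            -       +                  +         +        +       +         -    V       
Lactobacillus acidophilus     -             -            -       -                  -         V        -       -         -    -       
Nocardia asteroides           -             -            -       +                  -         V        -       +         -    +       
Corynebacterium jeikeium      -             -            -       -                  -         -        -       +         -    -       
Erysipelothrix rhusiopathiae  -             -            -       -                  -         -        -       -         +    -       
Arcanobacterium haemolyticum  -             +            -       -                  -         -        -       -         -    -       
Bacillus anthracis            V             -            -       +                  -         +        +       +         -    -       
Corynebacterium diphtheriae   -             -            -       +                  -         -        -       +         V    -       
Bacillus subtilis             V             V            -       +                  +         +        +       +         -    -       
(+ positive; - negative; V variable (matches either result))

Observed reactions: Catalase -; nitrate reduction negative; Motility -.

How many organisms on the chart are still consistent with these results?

3

Motility -: excludes Listeria monocytogenes, Bacillus cereus, Bacillus subtilis — 7 left.
nitrate reduction -: excludes Nocardia asteroides, Bacillus anthracis, Corynebacterium diphtheriae — 4 left.
Catalase -: excludes Corynebacterium jeikeium — 3 left.
Still consistent: Arcanobacterium haemolyticum, Erysipelothrix rhusiopathiae, Lactobacillus acidophilus.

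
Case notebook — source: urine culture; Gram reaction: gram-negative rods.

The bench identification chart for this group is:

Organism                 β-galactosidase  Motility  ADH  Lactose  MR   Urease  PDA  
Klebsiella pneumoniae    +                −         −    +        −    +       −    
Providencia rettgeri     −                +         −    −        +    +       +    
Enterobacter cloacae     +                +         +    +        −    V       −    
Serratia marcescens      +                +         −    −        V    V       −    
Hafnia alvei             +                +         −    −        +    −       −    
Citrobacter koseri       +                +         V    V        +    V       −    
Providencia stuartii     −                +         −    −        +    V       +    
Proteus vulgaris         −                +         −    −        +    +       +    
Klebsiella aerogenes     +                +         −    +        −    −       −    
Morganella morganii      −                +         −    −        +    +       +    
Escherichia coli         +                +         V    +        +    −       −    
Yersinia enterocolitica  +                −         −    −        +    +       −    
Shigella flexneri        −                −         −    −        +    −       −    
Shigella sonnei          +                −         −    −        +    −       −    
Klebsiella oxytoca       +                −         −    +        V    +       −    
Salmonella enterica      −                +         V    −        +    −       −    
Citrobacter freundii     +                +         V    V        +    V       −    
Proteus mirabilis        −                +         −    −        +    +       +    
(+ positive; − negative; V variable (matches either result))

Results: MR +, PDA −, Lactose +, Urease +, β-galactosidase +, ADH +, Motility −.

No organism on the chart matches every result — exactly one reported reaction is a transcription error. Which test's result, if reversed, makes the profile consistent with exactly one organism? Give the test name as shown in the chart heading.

As reported, no row in the chart matches all 7 reactions.
Reversing Motility → 2 organisms match (not unique).
Reversing Urease → still no organism matches.
Reversing β-galactosidase → still no organism matches.
Reversing MR → still no organism matches.
Reversing PDA → still no organism matches.
Reversing Lactose → still no organism matches.
Reversing ADH (to −) → unique match: Klebsiella oxytoca.

ADH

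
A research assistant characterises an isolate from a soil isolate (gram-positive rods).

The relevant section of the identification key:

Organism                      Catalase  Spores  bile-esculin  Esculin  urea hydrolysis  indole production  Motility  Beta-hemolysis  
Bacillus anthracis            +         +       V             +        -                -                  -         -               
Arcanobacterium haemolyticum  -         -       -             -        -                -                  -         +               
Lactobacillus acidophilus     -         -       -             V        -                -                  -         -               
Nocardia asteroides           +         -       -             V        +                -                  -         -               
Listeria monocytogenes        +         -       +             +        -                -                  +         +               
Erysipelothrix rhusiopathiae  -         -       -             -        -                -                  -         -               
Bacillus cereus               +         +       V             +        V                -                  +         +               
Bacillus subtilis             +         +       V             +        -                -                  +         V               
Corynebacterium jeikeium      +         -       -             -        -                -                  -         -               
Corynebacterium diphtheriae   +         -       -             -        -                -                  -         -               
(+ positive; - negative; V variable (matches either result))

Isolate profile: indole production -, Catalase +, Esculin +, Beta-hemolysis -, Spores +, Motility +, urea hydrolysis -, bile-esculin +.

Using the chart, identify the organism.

Motility +: excludes 7 organisms — 3 left.
Catalase +: all 3 remaining candidates are consistent.
Spores +: excludes Listeria monocytogenes — 2 left.
bile-esculin +: all 2 remaining candidates are consistent.
Esculin +: all 2 remaining candidates are consistent.
urea hydrolysis -: all 2 remaining candidates are consistent.
Beta-hemolysis -: excludes Bacillus cereus — 1 left.
indole production -: the one remaining candidate is consistent.

Bacillus subtilis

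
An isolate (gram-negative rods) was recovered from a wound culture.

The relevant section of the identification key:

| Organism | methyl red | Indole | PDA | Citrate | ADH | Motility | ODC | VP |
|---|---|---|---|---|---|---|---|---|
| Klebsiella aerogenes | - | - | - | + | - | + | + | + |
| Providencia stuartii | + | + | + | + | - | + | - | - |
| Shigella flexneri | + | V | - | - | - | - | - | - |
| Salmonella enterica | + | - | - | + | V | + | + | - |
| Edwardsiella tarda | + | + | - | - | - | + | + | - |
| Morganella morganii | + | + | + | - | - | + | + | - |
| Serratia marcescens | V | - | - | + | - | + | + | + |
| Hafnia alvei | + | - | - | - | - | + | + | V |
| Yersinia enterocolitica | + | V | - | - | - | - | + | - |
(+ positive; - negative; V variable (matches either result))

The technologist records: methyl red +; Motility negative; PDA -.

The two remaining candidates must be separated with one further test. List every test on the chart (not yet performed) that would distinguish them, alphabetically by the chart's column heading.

ODC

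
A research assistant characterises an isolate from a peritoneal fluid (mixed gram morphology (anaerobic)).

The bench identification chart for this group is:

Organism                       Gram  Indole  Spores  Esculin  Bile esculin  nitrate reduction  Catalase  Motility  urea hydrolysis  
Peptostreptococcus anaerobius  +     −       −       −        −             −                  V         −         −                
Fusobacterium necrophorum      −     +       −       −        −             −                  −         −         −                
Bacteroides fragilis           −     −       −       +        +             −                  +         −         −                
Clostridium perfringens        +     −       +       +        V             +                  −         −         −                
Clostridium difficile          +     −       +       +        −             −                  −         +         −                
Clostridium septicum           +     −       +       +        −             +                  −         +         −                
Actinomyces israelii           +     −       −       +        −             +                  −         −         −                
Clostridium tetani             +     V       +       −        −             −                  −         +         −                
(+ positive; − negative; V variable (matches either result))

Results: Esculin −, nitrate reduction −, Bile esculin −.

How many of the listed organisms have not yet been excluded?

3

nitrate reduction −: excludes Clostridium perfringens, Clostridium septicum, Actinomyces israelii — 5 left.
Esculin −: excludes Bacteroides fragilis, Clostridium difficile — 3 left.
Bile esculin −: all 3 remaining candidates are consistent.
Still consistent: Clostridium tetani, Fusobacterium necrophorum, Peptostreptococcus anaerobius.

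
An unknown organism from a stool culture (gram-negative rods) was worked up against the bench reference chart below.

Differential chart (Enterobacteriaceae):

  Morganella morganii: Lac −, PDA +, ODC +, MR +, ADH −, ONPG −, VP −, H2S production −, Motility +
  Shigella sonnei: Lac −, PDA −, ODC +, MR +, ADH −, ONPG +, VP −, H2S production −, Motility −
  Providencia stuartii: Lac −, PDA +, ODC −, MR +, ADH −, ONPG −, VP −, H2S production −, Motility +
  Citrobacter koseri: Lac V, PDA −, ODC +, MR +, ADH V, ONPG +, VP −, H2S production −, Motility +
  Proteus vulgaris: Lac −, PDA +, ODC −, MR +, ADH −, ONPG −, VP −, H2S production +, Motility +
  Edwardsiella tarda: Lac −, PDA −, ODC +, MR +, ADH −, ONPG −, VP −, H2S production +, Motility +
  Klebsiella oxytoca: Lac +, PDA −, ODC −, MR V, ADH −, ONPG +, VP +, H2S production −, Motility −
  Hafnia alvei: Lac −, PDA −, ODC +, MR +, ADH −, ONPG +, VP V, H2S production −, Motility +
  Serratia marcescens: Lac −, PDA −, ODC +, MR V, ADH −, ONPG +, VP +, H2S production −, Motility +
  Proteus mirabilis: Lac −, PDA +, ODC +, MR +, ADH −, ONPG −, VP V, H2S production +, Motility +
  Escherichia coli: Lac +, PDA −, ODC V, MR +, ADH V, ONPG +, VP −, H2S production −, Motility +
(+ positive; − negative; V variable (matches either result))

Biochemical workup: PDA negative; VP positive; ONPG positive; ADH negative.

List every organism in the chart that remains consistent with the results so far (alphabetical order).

Hafnia alvei, Klebsiella oxytoca, Serratia marcescens

ONPG +: excludes 5 organisms — 6 left.
PDA −: all 6 remaining candidates are consistent.
ADH −: all 6 remaining candidates are consistent.
VP +: excludes Shigella sonnei, Citrobacter koseri, Escherichia coli — 3 left.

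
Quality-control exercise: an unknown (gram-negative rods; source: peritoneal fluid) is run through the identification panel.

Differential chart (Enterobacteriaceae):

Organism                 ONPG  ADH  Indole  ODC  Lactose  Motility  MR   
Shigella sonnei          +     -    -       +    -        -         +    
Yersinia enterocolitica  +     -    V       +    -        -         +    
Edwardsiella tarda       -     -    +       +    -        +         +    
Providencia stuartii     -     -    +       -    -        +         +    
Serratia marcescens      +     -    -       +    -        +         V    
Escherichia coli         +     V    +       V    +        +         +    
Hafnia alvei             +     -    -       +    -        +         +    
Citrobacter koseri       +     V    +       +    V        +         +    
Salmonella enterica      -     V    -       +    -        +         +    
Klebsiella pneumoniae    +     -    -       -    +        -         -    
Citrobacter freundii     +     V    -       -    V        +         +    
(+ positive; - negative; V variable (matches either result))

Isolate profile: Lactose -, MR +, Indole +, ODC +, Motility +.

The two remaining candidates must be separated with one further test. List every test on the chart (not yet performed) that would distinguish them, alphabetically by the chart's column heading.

ONPG

Lactose -: excludes Escherichia coli, Klebsiella pneumoniae — 9 left.
Indole +: excludes 5 organisms — 4 left.
Motility +: excludes Yersinia enterocolitica — 3 left.
MR +: all 3 remaining candidates are consistent.
ODC +: excludes Providencia stuartii — 2 left.
Two candidates remain: Citrobacter koseri and Edwardsiella tarda.
  ONPG: Citrobacter koseri +, Edwardsiella tarda - — discriminates.
  ADH: V vs - — variable for at least one, does not separate.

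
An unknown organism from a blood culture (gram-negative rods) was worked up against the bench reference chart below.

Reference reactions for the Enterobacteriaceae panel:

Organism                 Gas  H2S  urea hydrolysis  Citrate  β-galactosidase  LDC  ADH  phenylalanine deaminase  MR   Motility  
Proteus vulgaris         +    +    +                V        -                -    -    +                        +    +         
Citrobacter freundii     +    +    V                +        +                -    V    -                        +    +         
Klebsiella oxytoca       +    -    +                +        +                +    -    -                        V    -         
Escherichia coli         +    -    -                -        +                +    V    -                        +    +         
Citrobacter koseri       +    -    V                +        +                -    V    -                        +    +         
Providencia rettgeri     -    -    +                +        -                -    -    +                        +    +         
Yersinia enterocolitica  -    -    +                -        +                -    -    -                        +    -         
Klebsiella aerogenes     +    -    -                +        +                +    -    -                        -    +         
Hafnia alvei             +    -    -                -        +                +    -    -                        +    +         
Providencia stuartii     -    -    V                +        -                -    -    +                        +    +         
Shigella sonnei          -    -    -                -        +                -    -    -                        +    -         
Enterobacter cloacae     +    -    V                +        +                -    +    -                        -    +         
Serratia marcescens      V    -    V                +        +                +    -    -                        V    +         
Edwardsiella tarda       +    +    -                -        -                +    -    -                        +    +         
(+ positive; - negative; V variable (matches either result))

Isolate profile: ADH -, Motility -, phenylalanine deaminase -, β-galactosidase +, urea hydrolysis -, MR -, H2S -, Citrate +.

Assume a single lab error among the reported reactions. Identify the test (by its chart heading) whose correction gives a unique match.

As reported, no row in the chart matches all 8 reactions.
Reversing β-galactosidase → still no organism matches.
Reversing H2S → still no organism matches.
Reversing ADH → still no organism matches.
Reversing urea hydrolysis (to +) → unique match: Klebsiella oxytoca.
Reversing phenylalanine deaminase → still no organism matches.
Reversing Motility → 2 organisms match (not unique).
Reversing MR → still no organism matches.
Reversing Citrate → still no organism matches.

urea hydrolysis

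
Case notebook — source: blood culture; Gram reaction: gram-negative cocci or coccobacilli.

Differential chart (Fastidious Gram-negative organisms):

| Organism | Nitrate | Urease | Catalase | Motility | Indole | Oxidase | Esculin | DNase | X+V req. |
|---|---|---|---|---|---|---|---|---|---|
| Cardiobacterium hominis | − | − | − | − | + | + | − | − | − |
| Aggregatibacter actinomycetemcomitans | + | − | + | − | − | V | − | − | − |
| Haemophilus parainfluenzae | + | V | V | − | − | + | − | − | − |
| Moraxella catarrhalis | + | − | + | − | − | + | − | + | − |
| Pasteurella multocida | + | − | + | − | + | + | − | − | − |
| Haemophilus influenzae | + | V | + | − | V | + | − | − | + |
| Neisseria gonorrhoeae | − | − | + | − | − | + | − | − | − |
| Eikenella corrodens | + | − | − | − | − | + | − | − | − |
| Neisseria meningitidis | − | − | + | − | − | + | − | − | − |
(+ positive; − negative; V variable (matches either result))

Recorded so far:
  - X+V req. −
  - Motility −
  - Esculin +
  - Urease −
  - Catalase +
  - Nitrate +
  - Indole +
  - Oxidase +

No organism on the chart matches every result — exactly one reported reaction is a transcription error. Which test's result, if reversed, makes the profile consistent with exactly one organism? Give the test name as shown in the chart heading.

Esculin

As reported, no row in the chart matches all 8 reactions.
Reversing Urease → still no organism matches.
Reversing Esculin (to −) → unique match: Pasteurella multocida.
Reversing Oxidase → still no organism matches.
Reversing X+V req. → still no organism matches.
Reversing Nitrate → still no organism matches.
Reversing Motility → still no organism matches.
Reversing Indole → still no organism matches.
Reversing Catalase → still no organism matches.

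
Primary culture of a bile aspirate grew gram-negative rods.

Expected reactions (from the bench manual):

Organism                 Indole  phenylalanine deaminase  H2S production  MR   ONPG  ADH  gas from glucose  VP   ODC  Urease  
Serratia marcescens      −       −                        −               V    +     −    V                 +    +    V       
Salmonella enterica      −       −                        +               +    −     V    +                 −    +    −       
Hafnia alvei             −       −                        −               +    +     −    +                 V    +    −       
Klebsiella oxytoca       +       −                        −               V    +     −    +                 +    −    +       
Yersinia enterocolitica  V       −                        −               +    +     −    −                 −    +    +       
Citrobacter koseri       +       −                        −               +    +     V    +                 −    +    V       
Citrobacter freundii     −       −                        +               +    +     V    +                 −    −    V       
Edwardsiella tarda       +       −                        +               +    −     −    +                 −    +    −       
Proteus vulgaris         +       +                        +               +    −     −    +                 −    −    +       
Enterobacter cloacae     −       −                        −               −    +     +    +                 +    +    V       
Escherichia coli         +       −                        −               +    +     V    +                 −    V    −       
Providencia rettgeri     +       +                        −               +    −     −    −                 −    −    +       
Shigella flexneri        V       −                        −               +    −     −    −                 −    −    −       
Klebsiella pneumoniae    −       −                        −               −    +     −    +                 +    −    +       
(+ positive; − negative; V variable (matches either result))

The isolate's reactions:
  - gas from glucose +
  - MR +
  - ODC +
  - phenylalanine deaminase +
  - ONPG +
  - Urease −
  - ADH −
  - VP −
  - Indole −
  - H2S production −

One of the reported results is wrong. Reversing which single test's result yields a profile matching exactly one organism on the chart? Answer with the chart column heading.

phenylalanine deaminase

As reported, no row in the chart matches all 10 reactions.
Reversing VP → still no organism matches.
Reversing ONPG → still no organism matches.
Reversing ADH → still no organism matches.
Reversing phenylalanine deaminase (to −) → unique match: Hafnia alvei.
Reversing ODC → still no organism matches.
Reversing H2S production → still no organism matches.
Reversing MR → still no organism matches.
Reversing Indole → still no organism matches.
Reversing gas from glucose → still no organism matches.
Reversing Urease → still no organism matches.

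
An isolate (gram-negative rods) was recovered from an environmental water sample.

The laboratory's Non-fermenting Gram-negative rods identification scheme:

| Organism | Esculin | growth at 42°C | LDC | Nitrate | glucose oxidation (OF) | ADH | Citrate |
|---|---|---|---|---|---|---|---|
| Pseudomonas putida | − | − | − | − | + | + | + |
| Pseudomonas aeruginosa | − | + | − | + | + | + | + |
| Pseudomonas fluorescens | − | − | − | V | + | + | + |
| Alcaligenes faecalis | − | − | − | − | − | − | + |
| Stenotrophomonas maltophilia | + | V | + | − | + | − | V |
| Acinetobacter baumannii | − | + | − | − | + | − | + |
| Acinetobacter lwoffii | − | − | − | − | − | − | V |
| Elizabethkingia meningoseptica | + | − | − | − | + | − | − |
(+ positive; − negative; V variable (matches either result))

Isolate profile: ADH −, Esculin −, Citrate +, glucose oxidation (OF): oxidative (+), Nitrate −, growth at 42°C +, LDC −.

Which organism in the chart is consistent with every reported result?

Acinetobacter baumannii

Nitrate −: excludes Pseudomonas aeruginosa — 7 left.
LDC −: excludes Stenotrophomonas maltophilia — 6 left.
glucose oxidation (OF) +: excludes Alcaligenes faecalis, Acinetobacter lwoffii — 4 left.
Citrate +: excludes Elizabethkingia meningoseptica — 3 left.
growth at 42°C +: excludes Pseudomonas putida, Pseudomonas fluorescens — 1 left.
ADH −: the one remaining candidate is consistent.
Esculin −: the one remaining candidate is consistent.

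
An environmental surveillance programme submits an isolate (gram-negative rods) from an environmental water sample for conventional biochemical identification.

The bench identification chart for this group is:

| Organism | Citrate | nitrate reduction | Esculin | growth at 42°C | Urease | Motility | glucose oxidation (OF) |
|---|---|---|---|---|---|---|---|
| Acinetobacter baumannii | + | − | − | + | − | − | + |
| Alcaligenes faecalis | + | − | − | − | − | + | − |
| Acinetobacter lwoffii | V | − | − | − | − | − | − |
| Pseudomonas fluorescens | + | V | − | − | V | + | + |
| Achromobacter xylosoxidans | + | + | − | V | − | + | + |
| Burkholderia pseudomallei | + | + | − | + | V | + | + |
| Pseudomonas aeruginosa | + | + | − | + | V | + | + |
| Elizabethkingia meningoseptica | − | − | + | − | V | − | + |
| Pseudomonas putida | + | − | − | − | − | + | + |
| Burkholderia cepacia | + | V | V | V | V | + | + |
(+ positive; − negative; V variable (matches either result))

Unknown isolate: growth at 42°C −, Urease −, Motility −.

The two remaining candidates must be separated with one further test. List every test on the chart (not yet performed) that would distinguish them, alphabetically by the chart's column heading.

Esculin, glucose oxidation (OF)

growth at 42°C −: excludes Acinetobacter baumannii, Burkholderia pseudomallei, Pseudomonas aeruginosa — 7 left.
Motility −: excludes 5 organisms — 2 left.
Urease −: all 2 remaining candidates are consistent.
Two candidates remain: Acinetobacter lwoffii and Elizabethkingia meningoseptica.
  Citrate: V vs − — variable for at least one, does not separate.
  nitrate reduction: − vs − — same for both, does not separate.
  Esculin: Acinetobacter lwoffii −, Elizabethkingia meningoseptica + — discriminates.
  glucose oxidation (OF): Acinetobacter lwoffii −, Elizabethkingia meningoseptica + — discriminates.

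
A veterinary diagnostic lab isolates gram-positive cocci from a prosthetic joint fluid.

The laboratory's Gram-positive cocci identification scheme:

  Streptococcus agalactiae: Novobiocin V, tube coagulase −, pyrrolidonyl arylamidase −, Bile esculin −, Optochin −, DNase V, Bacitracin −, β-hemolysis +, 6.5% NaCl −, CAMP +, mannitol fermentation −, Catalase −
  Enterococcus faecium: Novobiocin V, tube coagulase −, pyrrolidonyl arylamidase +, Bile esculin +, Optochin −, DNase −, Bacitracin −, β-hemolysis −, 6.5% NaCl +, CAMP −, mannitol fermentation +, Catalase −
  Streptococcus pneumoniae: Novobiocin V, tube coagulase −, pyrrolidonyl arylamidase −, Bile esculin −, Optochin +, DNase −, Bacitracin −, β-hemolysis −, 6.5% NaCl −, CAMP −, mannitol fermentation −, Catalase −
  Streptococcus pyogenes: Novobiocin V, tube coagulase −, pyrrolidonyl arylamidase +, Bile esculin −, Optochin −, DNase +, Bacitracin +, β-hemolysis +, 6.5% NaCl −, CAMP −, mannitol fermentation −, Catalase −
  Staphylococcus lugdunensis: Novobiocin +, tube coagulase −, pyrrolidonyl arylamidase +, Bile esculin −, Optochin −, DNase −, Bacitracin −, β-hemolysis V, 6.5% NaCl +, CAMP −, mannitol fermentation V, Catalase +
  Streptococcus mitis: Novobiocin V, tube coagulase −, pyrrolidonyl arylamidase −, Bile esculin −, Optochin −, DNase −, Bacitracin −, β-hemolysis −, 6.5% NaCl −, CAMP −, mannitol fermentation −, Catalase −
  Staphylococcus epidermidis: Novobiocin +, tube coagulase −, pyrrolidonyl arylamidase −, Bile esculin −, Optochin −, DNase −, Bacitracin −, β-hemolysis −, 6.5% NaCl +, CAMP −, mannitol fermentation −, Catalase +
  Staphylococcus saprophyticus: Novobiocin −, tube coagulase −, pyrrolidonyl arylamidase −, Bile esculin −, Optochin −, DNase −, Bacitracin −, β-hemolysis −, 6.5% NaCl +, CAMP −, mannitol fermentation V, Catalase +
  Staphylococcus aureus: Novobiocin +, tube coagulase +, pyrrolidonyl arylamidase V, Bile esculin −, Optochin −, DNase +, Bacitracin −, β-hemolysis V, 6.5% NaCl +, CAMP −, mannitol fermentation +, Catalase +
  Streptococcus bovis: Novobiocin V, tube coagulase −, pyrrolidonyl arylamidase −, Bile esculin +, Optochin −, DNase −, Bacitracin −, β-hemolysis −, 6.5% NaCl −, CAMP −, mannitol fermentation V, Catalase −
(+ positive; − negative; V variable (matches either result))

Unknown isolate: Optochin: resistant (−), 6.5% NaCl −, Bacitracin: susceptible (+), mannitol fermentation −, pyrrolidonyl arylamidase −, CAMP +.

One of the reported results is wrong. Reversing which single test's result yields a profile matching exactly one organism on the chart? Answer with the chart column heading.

As reported, no row in the chart matches all 6 reactions.
Reversing pyrrolidonyl arylamidase → still no organism matches.
Reversing CAMP → still no organism matches.
Reversing 6.5% NaCl → still no organism matches.
Reversing Bacitracin (to −) → unique match: Streptococcus agalactiae.
Reversing mannitol fermentation → still no organism matches.
Reversing Optochin → still no organism matches.

Bacitracin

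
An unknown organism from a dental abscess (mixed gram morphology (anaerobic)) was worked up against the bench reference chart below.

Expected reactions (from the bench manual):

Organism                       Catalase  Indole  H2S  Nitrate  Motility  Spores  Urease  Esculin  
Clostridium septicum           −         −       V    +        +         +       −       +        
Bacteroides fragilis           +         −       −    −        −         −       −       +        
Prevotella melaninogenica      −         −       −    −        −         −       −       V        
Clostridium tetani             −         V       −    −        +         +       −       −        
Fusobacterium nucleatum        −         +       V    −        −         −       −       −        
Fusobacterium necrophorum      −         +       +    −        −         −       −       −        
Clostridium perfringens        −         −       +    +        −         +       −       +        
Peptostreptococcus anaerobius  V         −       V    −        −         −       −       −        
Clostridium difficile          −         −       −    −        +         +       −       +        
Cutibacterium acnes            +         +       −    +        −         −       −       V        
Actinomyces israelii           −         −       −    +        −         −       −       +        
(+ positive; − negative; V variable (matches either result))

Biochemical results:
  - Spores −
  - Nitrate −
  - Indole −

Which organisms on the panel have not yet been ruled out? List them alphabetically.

Bacteroides fragilis, Peptostreptococcus anaerobius, Prevotella melaninogenica

Spores −: excludes Clostridium septicum, Clostridium tetani, Clostridium perfringens, Clostridium difficile — 7 left.
Indole −: excludes Fusobacterium nucleatum, Fusobacterium necrophorum, Cutibacterium acnes — 4 left.
Nitrate −: excludes Actinomyces israelii — 3 left.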